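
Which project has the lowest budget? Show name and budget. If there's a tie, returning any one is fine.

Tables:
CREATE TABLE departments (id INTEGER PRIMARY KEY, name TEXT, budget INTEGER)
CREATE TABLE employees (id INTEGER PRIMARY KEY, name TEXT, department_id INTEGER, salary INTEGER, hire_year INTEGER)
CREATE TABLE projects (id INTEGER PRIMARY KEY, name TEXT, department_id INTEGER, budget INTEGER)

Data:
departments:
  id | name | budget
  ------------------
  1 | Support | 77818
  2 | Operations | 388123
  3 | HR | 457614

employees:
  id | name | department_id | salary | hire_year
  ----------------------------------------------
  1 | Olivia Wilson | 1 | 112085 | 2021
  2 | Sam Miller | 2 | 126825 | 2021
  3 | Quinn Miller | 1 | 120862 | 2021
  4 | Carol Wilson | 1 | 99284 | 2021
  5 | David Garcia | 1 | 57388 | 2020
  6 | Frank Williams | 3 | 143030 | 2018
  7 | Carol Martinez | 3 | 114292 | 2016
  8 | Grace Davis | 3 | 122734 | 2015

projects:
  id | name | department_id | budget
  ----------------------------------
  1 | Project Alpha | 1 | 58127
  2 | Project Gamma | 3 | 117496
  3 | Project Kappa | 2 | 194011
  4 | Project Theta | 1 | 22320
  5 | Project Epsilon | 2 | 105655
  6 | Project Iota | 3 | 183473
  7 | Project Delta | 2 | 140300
SELECT name, budget FROM projects ORDER BY budget ASC LIMIT 1

Execution result:
name | budget
Project Theta | 22320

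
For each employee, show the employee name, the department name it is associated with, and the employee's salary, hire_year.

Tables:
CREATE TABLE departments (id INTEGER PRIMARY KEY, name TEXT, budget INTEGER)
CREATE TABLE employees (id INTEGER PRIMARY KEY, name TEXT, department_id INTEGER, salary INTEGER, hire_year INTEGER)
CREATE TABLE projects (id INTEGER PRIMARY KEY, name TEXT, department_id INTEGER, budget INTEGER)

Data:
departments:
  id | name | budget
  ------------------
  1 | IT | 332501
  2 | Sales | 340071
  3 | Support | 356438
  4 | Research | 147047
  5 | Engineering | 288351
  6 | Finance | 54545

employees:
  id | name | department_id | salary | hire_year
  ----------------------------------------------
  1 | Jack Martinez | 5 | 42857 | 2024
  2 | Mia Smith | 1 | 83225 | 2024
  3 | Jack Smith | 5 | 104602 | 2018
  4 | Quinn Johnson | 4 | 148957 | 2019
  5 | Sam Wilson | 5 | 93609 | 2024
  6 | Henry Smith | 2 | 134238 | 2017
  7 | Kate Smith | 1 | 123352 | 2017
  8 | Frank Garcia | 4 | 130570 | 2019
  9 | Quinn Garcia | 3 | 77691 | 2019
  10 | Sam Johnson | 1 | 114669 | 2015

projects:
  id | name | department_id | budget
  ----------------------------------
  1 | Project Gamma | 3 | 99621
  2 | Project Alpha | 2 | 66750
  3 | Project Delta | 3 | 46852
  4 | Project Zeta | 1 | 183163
SELECT c.name, p.name AS department, c.salary, c.hire_year FROM employees c JOIN departments p ON c.department_id = p.id

Execution result:
name | department | salary | hire_year
Jack Martinez | Engineering | 42857 | 2024
Mia Smith | IT | 83225 | 2024
Jack Smith | Engineering | 104602 | 2018
Quinn Johnson | Research | 148957 | 2019
Sam Wilson | Engineering | 93609 | 2024
Henry Smith | Sales | 134238 | 2017
Kate Smith | IT | 123352 | 2017
Frank Garcia | Research | 130570 | 2019
Quinn Garcia | Support | 77691 | 2019
Sam Johnson | IT | 114669 | 2015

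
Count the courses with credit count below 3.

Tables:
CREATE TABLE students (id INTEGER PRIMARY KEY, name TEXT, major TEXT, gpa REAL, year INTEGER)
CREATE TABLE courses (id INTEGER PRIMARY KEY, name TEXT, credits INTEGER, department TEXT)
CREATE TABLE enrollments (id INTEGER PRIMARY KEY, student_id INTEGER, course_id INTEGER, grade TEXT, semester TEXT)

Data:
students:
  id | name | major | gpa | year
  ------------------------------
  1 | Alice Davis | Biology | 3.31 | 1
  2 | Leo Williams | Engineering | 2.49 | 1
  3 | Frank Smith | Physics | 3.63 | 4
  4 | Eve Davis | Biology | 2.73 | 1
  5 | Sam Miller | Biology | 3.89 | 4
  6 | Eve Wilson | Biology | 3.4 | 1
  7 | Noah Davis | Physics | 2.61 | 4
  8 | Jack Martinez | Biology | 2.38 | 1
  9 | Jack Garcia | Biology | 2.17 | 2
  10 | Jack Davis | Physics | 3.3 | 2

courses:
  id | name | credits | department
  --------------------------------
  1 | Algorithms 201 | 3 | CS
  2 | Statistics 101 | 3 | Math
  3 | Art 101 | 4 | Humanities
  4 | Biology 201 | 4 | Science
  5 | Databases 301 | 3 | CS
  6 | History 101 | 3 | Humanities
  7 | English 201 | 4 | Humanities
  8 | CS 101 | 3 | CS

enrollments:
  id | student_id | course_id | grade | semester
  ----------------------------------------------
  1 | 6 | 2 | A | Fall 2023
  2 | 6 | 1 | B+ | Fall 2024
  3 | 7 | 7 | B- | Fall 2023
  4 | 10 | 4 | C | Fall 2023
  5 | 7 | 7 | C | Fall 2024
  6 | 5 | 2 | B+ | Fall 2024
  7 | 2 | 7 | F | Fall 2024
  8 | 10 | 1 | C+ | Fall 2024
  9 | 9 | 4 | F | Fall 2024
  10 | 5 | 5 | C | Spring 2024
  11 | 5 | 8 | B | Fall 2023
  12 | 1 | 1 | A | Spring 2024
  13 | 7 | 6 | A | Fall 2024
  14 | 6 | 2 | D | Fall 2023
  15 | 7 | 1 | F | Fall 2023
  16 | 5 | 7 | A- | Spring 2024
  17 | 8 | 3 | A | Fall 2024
SELECT COUNT(*) FROM courses WHERE credits < 3

Execution result:
0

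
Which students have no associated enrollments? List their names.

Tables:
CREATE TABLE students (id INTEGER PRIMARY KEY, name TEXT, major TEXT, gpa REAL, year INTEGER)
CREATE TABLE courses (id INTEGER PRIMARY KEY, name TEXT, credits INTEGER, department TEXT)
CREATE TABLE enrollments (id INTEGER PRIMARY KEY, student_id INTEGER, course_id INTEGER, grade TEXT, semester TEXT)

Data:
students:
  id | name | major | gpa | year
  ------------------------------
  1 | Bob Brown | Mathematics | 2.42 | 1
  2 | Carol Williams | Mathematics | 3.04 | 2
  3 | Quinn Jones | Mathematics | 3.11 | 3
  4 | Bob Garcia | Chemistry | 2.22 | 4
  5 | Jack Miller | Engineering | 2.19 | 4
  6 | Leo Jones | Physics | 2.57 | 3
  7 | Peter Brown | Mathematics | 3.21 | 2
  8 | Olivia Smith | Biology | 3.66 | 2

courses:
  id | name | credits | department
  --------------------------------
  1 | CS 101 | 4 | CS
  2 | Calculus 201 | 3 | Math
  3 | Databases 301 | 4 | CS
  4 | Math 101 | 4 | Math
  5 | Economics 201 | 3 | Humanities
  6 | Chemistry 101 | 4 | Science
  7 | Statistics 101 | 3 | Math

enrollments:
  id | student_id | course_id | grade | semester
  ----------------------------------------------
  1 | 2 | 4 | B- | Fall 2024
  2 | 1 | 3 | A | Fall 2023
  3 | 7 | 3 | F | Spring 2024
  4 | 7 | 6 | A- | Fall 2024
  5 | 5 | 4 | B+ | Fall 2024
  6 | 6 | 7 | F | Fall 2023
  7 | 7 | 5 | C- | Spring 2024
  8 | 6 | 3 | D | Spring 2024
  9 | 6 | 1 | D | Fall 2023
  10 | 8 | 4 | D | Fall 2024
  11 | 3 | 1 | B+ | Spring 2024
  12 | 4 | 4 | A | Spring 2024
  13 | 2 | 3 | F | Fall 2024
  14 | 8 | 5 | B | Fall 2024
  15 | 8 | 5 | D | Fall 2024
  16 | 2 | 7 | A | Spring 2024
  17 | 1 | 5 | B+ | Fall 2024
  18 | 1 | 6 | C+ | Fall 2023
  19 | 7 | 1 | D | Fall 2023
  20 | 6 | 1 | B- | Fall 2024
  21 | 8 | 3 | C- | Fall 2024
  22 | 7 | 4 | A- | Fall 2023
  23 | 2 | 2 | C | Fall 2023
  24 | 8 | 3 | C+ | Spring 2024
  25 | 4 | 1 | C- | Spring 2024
SELECT p.name FROM students p LEFT JOIN enrollments c ON c.student_id = p.id WHERE c.id IS NULL

Execution result:
(no rows)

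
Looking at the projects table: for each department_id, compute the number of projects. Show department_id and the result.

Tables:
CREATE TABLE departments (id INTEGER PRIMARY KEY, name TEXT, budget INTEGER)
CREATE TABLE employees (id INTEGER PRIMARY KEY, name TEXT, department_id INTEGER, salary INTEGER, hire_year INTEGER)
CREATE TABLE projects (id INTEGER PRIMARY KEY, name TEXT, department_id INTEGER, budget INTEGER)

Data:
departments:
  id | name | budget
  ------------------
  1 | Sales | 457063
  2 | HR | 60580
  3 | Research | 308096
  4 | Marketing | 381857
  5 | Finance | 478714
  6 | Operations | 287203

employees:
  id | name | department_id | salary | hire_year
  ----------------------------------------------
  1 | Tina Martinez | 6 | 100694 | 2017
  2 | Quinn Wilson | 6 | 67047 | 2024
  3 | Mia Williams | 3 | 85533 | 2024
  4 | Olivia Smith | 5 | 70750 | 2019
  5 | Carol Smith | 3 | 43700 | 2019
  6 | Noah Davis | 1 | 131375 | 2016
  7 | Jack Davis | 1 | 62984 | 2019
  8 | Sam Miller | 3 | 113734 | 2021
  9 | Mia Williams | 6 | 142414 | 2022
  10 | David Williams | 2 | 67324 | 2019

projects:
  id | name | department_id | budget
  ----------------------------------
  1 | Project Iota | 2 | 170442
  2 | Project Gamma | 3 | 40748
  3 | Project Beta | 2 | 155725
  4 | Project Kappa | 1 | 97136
SELECT department_id, COUNT(*) AS n FROM projects GROUP BY department_id

Execution result:
department_id | n
1 | 1
2 | 2
3 | 1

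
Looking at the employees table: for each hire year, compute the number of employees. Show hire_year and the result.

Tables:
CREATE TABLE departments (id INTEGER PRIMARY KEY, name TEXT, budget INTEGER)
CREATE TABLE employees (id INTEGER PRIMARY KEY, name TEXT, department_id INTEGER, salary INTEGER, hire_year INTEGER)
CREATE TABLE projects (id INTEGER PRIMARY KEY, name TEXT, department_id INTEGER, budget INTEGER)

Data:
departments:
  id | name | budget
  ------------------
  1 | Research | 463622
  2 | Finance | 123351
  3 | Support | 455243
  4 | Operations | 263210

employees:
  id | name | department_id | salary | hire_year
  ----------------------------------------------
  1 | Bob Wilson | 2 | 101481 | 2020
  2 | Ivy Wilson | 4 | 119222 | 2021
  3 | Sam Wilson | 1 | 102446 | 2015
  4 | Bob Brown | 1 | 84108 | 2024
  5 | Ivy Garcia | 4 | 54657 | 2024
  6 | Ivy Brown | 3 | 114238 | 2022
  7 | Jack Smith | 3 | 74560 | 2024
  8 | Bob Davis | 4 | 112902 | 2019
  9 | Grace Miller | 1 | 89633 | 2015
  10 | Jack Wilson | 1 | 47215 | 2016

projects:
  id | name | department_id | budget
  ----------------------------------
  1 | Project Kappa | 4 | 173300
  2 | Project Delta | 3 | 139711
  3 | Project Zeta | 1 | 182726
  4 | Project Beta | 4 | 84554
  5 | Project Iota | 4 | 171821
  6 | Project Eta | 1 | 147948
SELECT hire_year, COUNT(*) AS n FROM employees GROUP BY hire_year

Execution result:
hire_year | n
2015 | 2
2016 | 1
2019 | 1
2020 | 1
2021 | 1
2022 | 1
2024 | 3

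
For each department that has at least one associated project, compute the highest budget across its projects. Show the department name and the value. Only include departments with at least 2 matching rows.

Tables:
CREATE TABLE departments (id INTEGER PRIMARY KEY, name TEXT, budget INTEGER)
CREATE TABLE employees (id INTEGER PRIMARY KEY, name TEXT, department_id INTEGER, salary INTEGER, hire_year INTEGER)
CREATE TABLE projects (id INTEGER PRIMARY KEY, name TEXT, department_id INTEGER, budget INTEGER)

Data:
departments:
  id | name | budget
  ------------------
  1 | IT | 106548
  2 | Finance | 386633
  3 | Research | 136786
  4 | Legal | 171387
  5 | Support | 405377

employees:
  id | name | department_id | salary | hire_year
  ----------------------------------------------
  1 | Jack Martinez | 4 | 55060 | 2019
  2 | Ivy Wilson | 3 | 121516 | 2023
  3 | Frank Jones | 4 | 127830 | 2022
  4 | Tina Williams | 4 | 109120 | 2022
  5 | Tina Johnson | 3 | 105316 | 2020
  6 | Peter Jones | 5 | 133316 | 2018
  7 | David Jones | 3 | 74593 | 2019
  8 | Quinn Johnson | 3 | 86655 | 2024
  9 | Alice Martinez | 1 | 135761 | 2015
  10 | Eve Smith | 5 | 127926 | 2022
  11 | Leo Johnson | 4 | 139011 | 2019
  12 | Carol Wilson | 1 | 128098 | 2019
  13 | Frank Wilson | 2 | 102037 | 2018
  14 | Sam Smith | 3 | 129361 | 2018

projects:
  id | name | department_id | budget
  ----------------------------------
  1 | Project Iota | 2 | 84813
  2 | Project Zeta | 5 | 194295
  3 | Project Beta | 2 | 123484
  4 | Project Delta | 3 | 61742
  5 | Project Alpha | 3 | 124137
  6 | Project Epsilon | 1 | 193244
SELECT p.name, MAX(c.budget) AS max_budget FROM projects c JOIN departments p ON c.department_id = p.id GROUP BY p.id, p.name HAVING COUNT(*) >= 2

Execution result:
name | max_budget
Finance | 123484
Research | 124137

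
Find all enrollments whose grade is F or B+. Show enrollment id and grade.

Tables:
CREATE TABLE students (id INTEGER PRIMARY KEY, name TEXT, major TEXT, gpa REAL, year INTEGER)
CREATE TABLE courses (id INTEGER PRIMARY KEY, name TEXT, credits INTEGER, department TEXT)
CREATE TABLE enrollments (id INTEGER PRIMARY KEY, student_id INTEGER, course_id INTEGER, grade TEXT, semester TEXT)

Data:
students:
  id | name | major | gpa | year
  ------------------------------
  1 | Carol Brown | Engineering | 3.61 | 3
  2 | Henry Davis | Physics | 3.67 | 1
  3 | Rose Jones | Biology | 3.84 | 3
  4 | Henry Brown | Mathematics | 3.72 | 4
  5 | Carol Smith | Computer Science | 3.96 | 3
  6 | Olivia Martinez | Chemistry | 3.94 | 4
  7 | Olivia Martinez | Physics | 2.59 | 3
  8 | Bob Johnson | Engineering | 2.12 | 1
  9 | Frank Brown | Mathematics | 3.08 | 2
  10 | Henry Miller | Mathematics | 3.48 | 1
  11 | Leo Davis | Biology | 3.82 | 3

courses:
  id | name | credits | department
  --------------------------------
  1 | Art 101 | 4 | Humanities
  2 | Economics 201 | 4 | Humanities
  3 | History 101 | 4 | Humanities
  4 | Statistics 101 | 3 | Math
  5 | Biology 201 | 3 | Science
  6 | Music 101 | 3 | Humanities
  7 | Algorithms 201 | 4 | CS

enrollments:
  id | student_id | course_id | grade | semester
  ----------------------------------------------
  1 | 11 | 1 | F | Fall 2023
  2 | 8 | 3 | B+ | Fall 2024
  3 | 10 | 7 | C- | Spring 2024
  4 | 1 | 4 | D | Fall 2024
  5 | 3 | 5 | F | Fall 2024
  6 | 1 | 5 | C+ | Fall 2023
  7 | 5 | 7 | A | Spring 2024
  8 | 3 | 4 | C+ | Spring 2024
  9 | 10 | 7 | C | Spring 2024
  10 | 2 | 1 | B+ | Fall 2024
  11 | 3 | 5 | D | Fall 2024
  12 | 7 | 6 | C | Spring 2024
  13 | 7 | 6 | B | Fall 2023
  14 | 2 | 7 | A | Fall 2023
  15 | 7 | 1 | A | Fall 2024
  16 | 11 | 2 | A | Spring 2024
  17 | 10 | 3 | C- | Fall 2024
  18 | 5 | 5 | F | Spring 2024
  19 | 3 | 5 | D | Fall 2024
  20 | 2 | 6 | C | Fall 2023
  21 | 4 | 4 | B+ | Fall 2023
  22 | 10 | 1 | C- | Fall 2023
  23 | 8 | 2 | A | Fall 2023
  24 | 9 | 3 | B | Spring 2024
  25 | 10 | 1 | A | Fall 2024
SELECT id, grade FROM enrollments WHERE grade IN ('F', 'B+')

Execution result:
id | grade
1 | F
2 | B+
5 | F
10 | B+
18 | F
21 | B+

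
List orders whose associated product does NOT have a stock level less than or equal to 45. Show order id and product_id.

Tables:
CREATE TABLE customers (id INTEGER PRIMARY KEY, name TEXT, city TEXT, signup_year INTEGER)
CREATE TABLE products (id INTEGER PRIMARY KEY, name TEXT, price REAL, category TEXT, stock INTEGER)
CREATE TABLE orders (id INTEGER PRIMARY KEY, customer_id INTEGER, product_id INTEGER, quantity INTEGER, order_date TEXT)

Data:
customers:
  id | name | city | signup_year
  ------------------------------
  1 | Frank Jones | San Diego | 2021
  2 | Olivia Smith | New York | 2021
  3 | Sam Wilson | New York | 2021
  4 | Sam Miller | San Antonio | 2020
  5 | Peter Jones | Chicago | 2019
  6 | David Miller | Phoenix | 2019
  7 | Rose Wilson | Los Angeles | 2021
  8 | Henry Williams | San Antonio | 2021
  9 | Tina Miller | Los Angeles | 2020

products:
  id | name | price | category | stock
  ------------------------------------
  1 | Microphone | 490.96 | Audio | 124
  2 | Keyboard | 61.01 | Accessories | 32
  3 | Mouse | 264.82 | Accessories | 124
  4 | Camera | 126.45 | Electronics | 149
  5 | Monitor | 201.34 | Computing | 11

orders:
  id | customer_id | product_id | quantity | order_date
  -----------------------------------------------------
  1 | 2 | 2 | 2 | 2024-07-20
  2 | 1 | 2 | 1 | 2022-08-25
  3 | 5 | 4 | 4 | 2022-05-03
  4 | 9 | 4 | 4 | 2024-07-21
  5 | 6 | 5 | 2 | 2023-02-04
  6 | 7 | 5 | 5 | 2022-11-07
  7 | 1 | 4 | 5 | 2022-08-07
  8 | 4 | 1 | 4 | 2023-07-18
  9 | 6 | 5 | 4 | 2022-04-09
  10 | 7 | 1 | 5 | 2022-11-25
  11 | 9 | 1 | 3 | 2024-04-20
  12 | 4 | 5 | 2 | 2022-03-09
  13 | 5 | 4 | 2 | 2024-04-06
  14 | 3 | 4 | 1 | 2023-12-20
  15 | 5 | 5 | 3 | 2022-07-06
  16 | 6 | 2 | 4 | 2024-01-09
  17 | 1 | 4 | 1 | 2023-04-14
SELECT id, product_id FROM orders WHERE product_id NOT IN (SELECT id FROM products WHERE stock <= 45)

Execution result:
id | product_id
3 | 4
4 | 4
7 | 4
8 | 1
10 | 1
11 | 1
13 | 4
14 | 4
17 | 4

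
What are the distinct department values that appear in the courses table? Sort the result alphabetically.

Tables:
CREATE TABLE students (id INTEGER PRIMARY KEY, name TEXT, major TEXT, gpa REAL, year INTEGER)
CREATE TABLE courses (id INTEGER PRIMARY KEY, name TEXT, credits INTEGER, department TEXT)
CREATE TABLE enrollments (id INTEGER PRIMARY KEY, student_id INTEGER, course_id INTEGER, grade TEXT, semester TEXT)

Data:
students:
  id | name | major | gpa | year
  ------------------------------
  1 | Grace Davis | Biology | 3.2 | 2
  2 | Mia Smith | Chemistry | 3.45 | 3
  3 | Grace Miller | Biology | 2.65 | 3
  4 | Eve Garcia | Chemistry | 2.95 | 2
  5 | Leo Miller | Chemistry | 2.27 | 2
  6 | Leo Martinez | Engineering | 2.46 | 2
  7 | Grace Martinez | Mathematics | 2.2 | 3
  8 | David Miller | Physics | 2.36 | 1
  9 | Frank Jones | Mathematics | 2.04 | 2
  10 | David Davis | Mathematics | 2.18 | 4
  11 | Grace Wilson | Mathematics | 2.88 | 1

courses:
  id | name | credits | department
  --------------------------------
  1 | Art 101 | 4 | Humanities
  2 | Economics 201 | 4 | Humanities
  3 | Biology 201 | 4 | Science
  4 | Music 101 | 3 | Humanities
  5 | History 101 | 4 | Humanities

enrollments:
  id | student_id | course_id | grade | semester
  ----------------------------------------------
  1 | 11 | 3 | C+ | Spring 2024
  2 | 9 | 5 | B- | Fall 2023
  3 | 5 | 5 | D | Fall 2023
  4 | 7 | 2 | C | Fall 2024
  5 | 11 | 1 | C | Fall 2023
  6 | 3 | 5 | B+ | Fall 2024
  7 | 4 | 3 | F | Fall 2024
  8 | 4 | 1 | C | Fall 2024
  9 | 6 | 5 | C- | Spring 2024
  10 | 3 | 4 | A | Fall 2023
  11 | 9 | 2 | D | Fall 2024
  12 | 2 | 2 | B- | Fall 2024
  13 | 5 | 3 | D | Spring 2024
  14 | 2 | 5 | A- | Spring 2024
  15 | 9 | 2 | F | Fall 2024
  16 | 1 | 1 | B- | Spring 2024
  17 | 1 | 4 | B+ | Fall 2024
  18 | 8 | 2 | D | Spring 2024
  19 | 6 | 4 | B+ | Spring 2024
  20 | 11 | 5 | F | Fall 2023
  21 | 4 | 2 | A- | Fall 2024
SELECT DISTINCT department FROM courses ORDER BY department

Execution result:
department
Humanities
Science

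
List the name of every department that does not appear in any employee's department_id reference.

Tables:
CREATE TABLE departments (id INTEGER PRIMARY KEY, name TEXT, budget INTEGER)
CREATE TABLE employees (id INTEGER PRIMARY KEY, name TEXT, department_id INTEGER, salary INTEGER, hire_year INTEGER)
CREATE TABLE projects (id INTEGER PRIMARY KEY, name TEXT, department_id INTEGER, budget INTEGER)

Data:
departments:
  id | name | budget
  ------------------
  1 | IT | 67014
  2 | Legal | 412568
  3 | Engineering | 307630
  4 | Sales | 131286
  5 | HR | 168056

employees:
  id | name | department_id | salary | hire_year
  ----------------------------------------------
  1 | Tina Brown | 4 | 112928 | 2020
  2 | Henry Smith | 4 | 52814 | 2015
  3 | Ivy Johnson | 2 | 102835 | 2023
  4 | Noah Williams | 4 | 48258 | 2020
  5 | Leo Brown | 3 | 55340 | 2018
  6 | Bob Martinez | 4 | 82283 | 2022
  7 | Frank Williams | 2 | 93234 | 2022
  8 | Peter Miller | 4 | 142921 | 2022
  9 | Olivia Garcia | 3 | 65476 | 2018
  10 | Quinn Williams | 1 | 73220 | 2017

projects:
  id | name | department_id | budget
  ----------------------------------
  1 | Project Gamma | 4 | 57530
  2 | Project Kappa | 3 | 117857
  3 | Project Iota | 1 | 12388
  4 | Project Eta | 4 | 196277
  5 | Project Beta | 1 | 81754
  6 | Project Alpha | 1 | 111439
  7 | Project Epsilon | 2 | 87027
SELECT p.name FROM departments p LEFT JOIN employees c ON c.department_id = p.id WHERE c.id IS NULL

Execution result:
HR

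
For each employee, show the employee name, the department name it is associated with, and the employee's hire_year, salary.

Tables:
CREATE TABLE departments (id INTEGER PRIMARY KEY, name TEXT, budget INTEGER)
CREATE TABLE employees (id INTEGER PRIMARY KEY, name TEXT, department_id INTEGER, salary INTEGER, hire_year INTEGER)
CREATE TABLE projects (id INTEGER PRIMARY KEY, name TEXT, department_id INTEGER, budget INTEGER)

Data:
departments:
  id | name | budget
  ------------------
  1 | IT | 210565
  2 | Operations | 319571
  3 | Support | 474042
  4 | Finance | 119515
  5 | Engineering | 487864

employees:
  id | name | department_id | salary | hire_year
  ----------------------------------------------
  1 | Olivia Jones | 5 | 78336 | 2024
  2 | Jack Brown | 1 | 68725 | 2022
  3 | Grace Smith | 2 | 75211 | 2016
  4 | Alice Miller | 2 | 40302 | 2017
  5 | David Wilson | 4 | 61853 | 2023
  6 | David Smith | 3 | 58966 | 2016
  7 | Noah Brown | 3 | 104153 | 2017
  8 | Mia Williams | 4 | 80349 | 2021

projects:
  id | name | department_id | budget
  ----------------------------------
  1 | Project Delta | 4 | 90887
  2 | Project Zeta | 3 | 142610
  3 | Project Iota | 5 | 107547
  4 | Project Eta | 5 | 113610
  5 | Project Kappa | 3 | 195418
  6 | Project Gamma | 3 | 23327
SELECT c.name, p.name AS department, c.hire_year, c.salary FROM employees c JOIN departments p ON c.department_id = p.id

Execution result:
name | department | hire_year | salary
Olivia Jones | Engineering | 2024 | 78336
Jack Brown | IT | 2022 | 68725
Grace Smith | Operations | 2016 | 75211
Alice Miller | Operations | 2017 | 40302
David Wilson | Finance | 2023 | 61853
David Smith | Support | 2016 | 58966
Noah Brown | Support | 2017 | 104153
Mia Williams | Finance | 2021 | 80349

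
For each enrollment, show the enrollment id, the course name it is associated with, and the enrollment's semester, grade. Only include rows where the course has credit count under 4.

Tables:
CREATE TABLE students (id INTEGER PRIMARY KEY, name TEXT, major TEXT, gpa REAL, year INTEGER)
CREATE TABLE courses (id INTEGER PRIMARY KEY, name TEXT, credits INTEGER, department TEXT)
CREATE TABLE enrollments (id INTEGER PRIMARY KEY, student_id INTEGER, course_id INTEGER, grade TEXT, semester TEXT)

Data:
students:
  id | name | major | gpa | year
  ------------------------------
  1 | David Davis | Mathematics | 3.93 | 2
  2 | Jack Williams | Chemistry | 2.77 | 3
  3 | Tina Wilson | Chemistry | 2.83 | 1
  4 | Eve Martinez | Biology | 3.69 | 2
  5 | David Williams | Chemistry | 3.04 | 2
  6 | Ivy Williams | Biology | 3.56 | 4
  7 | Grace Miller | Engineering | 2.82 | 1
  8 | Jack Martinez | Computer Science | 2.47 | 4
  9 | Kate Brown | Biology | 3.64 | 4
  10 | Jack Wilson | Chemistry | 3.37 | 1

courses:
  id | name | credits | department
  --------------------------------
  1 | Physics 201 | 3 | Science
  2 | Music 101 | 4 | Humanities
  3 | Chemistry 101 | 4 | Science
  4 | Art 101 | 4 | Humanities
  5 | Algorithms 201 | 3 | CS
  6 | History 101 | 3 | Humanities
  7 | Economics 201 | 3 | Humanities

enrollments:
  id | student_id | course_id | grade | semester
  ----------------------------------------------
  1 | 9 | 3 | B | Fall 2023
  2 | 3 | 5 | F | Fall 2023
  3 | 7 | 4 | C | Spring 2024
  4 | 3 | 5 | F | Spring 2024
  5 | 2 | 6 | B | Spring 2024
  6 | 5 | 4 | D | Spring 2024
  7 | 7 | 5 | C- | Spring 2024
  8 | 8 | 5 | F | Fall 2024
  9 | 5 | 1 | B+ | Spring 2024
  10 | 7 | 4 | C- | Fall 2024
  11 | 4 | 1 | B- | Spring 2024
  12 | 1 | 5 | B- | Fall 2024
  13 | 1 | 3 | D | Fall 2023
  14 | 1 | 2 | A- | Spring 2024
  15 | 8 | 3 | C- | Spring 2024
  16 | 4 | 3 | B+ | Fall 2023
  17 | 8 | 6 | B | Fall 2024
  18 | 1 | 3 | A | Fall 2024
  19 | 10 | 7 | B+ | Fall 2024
SELECT c.id, p.name AS course, c.semester, c.grade FROM enrollments c JOIN courses p ON c.course_id = p.id WHERE p.credits < 4

Execution result:
id | course | semester | grade
2 | Algorithms 201 | Fall 2023 | F
4 | Algorithms 201 | Spring 2024 | F
5 | History 101 | Spring 2024 | B
7 | Algorithms 201 | Spring 2024 | C-
8 | Algorithms 201 | Fall 2024 | F
9 | Physics 201 | Spring 2024 | B+
11 | Physics 201 | Spring 2024 | B-
12 | Algorithms 201 | Fall 2024 | B-
17 | History 101 | Fall 2024 | B
19 | Economics 201 | Fall 2024 | B+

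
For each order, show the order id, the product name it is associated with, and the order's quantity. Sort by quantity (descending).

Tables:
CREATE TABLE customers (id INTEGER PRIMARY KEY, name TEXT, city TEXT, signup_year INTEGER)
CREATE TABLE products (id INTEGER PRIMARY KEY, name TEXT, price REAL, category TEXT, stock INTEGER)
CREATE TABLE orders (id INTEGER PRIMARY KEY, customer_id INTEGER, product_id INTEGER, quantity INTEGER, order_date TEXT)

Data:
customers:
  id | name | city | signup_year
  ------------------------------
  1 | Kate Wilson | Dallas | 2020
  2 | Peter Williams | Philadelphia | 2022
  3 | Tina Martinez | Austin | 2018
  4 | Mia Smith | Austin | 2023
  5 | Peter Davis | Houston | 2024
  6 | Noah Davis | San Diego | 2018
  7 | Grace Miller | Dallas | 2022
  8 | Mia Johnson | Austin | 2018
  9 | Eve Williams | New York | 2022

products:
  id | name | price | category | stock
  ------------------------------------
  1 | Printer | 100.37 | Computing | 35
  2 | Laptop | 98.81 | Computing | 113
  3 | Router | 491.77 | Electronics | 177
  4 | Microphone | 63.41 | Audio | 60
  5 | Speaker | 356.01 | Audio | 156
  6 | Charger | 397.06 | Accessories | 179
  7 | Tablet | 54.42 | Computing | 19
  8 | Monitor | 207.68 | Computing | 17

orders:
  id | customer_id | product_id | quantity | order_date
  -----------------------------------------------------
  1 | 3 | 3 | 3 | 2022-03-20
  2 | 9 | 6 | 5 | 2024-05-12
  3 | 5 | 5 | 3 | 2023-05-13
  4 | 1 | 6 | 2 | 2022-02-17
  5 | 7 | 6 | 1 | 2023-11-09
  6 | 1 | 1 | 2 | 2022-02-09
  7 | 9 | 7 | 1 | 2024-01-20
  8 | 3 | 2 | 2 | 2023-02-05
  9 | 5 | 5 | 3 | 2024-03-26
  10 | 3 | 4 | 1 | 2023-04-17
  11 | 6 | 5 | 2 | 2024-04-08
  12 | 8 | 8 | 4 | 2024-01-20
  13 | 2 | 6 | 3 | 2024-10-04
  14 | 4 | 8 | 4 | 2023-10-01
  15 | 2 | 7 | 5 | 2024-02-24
SELECT c.id, p.name AS product, c.quantity FROM orders c JOIN products p ON c.product_id = p.id ORDER BY c.quantity DESC

Execution result:
id | product | quantity
2 | Charger | 5
15 | Tablet | 5
12 | Monitor | 4
14 | Monitor | 4
1 | Router | 3
3 | Speaker | 3
9 | Speaker | 3
13 | Charger | 3
4 | Charger | 2
6 | Printer | 2
8 | Laptop | 2
11 | Speaker | 2
5 | Charger | 1
7 | Tablet | 1
10 | Microphone | 1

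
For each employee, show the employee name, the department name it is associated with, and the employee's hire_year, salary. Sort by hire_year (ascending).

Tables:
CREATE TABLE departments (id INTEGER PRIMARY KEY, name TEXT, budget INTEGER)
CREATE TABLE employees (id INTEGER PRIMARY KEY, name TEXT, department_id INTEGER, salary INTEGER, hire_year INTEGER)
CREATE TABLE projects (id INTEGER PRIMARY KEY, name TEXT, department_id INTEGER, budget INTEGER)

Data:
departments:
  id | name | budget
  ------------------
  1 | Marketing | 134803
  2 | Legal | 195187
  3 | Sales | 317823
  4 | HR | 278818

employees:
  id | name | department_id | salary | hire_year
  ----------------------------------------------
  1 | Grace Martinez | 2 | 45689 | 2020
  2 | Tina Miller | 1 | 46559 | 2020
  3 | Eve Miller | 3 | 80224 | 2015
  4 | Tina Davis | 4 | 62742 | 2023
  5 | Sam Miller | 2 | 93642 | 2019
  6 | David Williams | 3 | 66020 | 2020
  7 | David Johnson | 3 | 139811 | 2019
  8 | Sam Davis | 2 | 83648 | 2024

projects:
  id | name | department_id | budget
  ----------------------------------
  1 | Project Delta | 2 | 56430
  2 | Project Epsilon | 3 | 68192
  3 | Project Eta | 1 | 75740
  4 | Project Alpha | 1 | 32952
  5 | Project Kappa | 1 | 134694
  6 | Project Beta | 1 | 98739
SELECT c.name, p.name AS department, c.hire_year, c.salary FROM employees c JOIN departments p ON c.department_id = p.id ORDER BY c.hire_year ASC

Execution result:
name | department | hire_year | salary
Eve Miller | Sales | 2015 | 80224
Sam Miller | Legal | 2019 | 93642
David Johnson | Sales | 2019 | 139811
Grace Martinez | Legal | 2020 | 45689
Tina Miller | Marketing | 2020 | 46559
David Williams | Sales | 2020 | 66020
Tina Davis | HR | 2023 | 62742
Sam Davis | Legal | 2024 | 83648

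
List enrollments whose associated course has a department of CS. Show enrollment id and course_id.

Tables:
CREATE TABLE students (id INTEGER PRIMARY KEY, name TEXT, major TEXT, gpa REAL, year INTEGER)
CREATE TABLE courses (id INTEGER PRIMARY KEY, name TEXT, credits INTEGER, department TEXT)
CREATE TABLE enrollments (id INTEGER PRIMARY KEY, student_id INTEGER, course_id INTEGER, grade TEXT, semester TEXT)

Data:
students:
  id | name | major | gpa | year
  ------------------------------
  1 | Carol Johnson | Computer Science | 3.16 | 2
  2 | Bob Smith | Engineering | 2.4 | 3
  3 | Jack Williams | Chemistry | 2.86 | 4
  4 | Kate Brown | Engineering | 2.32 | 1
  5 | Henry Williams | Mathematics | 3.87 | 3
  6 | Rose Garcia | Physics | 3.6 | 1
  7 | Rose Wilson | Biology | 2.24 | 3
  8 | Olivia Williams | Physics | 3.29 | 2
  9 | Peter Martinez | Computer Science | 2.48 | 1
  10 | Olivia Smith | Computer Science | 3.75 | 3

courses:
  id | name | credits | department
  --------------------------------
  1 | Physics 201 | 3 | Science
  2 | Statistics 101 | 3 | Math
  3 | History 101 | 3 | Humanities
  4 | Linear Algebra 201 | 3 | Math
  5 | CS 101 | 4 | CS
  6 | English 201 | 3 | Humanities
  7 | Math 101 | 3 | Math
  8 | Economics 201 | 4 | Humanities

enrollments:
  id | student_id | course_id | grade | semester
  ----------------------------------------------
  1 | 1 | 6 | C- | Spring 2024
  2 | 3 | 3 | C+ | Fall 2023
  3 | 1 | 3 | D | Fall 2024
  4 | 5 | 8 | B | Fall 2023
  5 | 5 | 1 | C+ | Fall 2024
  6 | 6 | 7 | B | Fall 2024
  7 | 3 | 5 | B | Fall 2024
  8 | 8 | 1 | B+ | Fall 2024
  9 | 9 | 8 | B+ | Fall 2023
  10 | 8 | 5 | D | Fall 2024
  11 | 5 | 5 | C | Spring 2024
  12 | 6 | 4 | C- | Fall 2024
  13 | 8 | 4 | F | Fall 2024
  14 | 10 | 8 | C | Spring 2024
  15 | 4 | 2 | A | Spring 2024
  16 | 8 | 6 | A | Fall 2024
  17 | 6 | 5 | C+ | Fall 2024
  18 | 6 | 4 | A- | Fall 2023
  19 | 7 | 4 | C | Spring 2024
SELECT id, course_id FROM enrollments WHERE course_id IN (SELECT id FROM courses WHERE department = 'CS')

Execution result:
id | course_id
7 | 5
10 | 5
11 | 5
17 | 5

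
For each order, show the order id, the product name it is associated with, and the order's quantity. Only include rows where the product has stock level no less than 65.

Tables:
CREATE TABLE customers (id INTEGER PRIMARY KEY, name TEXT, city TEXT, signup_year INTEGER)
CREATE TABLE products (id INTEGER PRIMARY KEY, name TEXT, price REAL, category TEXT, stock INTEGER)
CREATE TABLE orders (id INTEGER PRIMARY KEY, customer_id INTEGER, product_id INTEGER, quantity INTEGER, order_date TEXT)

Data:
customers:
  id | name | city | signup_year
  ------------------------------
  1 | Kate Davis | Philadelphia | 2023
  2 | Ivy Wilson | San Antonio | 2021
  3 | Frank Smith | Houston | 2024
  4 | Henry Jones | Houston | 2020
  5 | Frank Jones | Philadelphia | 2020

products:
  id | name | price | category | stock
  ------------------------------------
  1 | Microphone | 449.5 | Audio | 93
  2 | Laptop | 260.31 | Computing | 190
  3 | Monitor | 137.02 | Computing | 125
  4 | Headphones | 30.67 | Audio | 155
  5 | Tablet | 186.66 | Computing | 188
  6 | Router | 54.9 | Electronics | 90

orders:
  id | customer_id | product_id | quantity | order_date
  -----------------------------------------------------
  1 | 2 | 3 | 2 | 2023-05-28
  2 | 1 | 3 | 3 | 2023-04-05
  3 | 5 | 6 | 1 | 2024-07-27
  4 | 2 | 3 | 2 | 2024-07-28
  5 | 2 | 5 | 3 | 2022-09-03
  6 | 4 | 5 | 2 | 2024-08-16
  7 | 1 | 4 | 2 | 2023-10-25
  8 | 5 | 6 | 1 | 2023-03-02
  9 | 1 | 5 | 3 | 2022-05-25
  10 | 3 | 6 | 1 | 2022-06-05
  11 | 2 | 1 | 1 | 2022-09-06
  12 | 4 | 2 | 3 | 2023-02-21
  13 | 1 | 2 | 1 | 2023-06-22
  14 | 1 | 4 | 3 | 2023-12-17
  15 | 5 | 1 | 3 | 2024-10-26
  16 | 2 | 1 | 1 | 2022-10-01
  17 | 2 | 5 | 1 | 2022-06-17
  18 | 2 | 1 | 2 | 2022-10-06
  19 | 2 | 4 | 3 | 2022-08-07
SELECT c.id, p.name AS product, c.quantity FROM orders c JOIN products p ON c.product_id = p.id WHERE p.stock >= 65

Execution result:
id | product | quantity
1 | Monitor | 2
2 | Monitor | 3
3 | Router | 1
4 | Monitor | 2
5 | Tablet | 3
6 | Tablet | 2
7 | Headphones | 2
8 | Router | 1
9 | Tablet | 3
10 | Router | 1
11 | Microphone | 1
12 | Laptop | 3
13 | Laptop | 1
14 | Headphones | 3
15 | Microphone | 3
16 | Microphone | 1
17 | Tablet | 1
18 | Microphone | 2
19 | Headphones | 3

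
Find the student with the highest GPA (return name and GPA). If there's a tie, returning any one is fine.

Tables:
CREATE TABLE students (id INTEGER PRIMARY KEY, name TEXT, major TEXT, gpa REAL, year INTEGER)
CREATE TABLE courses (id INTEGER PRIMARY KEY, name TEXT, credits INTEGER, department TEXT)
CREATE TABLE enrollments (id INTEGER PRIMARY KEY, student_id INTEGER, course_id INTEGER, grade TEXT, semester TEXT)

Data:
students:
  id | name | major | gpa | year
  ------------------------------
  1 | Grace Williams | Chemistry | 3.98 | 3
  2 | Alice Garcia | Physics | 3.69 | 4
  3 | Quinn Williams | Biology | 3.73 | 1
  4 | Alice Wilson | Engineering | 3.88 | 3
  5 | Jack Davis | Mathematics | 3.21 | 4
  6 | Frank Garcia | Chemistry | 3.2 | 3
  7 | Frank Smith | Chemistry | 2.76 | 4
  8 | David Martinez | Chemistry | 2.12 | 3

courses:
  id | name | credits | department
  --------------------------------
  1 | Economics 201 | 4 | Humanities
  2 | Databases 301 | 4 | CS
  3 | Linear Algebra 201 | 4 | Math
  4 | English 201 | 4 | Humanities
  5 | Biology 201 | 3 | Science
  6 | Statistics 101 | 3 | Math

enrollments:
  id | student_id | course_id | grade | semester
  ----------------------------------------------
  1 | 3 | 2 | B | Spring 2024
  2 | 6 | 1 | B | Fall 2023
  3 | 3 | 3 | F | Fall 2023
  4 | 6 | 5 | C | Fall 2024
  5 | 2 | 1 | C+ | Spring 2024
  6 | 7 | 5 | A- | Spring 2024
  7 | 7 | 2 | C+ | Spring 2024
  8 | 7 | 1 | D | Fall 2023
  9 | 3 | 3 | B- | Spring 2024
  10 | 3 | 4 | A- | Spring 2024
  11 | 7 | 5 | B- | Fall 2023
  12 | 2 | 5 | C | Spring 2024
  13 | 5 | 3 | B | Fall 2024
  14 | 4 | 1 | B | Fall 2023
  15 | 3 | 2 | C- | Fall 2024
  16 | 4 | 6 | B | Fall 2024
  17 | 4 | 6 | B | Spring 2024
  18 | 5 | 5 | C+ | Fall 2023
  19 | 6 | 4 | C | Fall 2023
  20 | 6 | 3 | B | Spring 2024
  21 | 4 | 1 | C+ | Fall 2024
SELECT name, gpa FROM students ORDER BY gpa DESC LIMIT 1

Execution result:
name | gpa
Grace Williams | 3.98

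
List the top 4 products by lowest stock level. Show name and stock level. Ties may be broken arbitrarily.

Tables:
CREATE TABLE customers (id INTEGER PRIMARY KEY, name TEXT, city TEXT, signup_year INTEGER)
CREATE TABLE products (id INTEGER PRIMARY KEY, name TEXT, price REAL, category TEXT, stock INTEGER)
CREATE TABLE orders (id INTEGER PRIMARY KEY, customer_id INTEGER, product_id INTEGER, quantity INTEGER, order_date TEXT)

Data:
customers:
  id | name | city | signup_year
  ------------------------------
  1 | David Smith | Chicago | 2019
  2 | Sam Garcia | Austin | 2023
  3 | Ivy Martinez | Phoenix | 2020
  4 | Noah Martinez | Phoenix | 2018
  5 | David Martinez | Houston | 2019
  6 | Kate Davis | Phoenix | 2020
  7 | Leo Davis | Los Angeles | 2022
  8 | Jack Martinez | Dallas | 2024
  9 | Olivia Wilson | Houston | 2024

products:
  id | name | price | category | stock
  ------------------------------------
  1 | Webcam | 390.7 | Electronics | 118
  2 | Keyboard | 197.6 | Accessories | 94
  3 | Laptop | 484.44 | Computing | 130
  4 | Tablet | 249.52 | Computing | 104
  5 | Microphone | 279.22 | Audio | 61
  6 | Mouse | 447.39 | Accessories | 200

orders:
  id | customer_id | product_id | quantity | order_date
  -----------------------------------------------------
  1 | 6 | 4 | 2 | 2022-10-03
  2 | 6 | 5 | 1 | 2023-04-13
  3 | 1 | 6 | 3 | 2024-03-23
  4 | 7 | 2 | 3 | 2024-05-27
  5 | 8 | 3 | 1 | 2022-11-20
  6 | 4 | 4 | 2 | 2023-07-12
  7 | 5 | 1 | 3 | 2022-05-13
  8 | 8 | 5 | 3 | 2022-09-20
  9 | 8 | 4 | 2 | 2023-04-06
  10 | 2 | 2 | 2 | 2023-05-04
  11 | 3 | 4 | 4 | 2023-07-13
SELECT name, stock FROM products ORDER BY stock ASC LIMIT 4

Execution result:
name | stock
Microphone | 61
Keyboard | 94
Tablet | 104
Webcam | 118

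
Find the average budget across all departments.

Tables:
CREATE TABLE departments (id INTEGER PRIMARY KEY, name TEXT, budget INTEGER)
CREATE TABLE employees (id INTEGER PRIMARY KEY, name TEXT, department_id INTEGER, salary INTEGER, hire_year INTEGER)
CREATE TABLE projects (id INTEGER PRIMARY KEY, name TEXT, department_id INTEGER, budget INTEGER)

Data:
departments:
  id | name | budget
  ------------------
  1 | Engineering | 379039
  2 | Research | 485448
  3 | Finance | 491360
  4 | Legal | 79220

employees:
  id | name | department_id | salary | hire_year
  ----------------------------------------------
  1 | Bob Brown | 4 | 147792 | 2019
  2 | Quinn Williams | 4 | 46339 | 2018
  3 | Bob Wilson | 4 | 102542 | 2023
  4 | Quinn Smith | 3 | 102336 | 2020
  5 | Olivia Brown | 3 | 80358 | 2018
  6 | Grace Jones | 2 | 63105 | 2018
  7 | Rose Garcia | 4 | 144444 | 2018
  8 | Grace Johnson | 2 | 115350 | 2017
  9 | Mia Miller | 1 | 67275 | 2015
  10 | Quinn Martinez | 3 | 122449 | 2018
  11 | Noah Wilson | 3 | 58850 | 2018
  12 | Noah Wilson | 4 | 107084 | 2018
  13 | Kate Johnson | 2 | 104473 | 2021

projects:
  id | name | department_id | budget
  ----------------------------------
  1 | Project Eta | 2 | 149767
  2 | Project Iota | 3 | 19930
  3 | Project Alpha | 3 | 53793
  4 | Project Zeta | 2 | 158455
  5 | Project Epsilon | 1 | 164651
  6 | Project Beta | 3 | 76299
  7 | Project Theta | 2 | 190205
SELECT AVG(budget) FROM departments

Execution result:
358766.75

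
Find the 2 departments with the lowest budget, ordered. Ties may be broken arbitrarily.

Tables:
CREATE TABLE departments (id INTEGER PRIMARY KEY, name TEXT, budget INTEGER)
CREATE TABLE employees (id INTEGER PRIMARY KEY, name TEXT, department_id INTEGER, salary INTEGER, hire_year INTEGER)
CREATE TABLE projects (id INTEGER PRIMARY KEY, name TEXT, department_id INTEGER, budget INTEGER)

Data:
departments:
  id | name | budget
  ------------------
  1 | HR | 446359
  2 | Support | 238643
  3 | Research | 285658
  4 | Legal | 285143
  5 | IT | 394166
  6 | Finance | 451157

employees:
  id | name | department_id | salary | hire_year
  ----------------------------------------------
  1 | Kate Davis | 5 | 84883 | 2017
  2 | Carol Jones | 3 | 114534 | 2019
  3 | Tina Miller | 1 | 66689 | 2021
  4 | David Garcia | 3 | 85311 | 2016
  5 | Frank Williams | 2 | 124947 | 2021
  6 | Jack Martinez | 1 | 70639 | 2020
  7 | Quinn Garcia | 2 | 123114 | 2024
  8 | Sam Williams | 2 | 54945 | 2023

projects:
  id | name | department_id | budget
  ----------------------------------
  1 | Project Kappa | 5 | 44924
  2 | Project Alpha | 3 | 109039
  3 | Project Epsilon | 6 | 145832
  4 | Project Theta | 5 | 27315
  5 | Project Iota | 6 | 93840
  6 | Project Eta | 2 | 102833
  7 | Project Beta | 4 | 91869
SELECT name, budget FROM departments ORDER BY budget ASC LIMIT 2

Execution result:
name | budget
Support | 238643
Legal | 285143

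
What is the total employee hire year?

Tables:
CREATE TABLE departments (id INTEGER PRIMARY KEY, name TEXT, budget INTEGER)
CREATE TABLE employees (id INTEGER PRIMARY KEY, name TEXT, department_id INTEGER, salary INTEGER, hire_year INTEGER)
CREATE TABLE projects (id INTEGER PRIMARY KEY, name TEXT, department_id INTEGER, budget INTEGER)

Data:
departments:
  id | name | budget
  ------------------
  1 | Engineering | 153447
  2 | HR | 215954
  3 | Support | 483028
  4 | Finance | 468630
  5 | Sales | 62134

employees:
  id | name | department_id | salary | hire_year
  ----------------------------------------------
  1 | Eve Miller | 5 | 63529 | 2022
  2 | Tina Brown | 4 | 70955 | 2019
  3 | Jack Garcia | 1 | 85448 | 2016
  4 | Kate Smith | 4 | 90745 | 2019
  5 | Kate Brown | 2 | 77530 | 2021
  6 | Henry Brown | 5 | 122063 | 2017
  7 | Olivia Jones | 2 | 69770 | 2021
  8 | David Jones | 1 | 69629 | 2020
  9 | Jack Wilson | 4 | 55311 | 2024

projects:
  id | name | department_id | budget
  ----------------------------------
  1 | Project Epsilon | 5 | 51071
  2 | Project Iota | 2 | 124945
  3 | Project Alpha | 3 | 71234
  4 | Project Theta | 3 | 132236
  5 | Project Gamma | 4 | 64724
SELECT SUM(hire_year) FROM employees

Execution result:
18179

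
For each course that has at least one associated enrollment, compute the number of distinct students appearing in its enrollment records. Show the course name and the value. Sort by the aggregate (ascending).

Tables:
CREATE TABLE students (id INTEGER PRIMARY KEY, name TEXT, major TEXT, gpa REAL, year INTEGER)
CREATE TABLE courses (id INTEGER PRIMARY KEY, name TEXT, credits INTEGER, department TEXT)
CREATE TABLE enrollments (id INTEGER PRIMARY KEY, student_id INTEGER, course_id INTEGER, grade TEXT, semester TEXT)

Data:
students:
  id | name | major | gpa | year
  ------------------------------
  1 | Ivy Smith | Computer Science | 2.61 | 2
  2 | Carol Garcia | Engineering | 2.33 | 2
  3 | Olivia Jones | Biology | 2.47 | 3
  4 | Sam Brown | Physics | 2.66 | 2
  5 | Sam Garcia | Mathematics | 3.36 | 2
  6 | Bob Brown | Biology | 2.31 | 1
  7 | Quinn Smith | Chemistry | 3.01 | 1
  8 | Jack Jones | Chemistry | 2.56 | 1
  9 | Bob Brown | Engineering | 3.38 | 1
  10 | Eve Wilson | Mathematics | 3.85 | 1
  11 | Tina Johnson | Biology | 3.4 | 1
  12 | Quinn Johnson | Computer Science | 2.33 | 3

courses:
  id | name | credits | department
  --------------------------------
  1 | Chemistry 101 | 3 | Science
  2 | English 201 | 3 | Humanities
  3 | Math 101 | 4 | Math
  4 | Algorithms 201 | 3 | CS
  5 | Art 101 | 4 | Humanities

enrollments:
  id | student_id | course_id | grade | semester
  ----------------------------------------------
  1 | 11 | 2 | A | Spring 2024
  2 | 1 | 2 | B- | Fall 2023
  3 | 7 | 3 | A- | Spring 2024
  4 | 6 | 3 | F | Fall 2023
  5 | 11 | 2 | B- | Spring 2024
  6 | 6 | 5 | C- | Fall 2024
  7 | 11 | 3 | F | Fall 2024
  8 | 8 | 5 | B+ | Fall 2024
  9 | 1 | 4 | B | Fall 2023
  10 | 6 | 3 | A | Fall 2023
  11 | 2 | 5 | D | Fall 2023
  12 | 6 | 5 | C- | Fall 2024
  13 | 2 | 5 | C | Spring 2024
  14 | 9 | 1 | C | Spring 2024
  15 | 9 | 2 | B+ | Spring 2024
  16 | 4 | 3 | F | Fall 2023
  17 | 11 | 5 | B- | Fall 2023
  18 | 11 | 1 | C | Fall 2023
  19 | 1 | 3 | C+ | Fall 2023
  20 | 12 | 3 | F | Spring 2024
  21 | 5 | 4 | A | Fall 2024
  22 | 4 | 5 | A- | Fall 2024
SELECT p.name, COUNT(DISTINCT c.student_id) AS distinct_student_count FROM enrollments c JOIN courses p ON c.course_id = p.id GROUP BY p.id, p.name ORDER BY distinct_student_count ASC

Execution result:
name | distinct_student_count
Chemistry 101 | 2
Algorithms 201 | 2
English 201 | 3
Art 101 | 5
Math 101 | 6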